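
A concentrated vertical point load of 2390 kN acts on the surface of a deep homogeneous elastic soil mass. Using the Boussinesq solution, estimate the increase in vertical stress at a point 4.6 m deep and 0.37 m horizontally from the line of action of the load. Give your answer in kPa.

Boussinesq vertical stress below a point load on an elastic half-space:
Δσ_z = 3P/(2πz²) · [1 + (r/z)²]^(−5/2)
r/z = 0.37/4.6 = 0.080435; [1+(r/z)²]^(−5/2) = 0.98401.
Δσ_z = 3×2390/(2π×4.6²) × 0.98401 = 53.929 × 0.98401 = 53.07 kPa

Δσ_z ≈ 53.1 kPa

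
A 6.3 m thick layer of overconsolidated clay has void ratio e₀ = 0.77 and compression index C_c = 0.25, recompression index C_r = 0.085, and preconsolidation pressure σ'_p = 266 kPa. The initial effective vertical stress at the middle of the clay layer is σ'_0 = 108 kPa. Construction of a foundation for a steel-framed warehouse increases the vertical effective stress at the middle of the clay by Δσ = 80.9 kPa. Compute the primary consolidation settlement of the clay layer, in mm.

Final effective stress: σ'_f = 108 + 80.9 = 188.9 kPa.
σ'_f = 188.9 ≤ σ'_p = 266 kPa, so the clay remains overconsolidated and only the recompression index applies:
S_c = C_r·H/(1+e₀)·log₁₀(σ'_f/σ'_0) = 0.085×6.3/1.77×log₁₀(188.9/108)
    = 0.30254 × 0.24281 = 0.07346 m

S_c ≈ 73.5 mm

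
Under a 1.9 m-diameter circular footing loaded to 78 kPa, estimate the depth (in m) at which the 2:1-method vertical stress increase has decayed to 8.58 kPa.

z ≈ 3.83 m

2:1 spreading — at depth z the loaded area has grown by z in each plan dimension:
qD²/(D+z)² = Δσ_z ⇒ z = D(√(q/Δσ_z) − 1) = 1.9×(√(78/8.58) − 1) = 3.829 m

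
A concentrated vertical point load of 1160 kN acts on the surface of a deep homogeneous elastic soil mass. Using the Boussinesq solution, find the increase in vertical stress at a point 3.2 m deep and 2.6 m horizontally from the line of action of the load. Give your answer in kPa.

Boussinesq vertical stress below a point load on an elastic half-space:
Δσ_z = 3P/(2πz²) · [1 + (r/z)²]^(−5/2)
r/z = 2.6/3.2 = 0.8125; [1+(r/z)²]^(−5/2) = 0.2816.
Δσ_z = 3×1160/(2π×3.2²) × 0.2816 = 54.088 × 0.2816 = 15.23 kPa

Δσ_z ≈ 15.2 kPa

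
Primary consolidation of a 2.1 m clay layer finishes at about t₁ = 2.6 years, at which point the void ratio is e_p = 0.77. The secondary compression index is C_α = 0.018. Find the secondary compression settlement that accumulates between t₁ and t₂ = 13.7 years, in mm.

Secondary compression: S_s = C_α·H/(1+e_p)·log₁₀(t₂/t₁)
S_s = 0.018×2.1/(1+0.77)×log₁₀(13.7/2.6)
    = 0.02136 × 0.7217 = 0.01541 m

S_s ≈ 15.4 mm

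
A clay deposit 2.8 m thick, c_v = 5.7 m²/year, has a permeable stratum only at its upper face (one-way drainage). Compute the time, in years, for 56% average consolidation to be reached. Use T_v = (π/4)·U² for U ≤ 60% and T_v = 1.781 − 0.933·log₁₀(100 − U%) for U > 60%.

t ≈ 0.339 years

Drainage path length: H_d = H = 2.8 m (single drainage).
U ≤ 60%: T_v = (π/4)·U² = (π/4)×0.56² = 0.2463.
t = T_v·H_d²/c_v = 0.2463×2.8²/5.7 = 0.3388 years.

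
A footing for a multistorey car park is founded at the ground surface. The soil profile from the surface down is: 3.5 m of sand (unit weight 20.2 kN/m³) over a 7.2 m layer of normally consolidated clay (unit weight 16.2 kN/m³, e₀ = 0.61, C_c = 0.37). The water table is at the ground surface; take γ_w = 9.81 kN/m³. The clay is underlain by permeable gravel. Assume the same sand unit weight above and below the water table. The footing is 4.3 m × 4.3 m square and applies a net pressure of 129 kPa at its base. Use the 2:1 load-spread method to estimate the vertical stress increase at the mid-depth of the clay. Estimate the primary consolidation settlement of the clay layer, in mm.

S_c ≈ 194 mm

Mid-depth of clay below the ground surface: z = 3.5 + 7.2/2 = 7.1 m.
Total vertical stress at mid-clay: σ_v = 20.2×3.5 + 16.2×3.6 = 129.02 kPa.
Pore pressure: u = 9.81×(7.1 − 0) = 69.651 kPa.
Initial effective stress: σ'_0 = σ_v − u = 129.02 − 69.651 = 59.369 kPa.
Stress increase at mid-clay by the 2:1 spreading method:
Δσ = qBL/((B+z)(L+z)) = 129×4.3×4.3/((4.3+7.1)(4.3+7.1)) = 18.353 kPa
Final effective stress: σ'_f = σ'_0 + Δσ = 59.369 + 18.353 = 77.722 kPa.
Normally consolidated clay, so the full stress increment lies on the virgin compression line:
S_c = C_c·H/(1+e₀)·log₁₀(σ'_f/σ'_0) = 0.37×7.2/(1+0.61)×log₁₀(77.722/59.369)
    = 1.6547 × 0.11698 = 0.1936 m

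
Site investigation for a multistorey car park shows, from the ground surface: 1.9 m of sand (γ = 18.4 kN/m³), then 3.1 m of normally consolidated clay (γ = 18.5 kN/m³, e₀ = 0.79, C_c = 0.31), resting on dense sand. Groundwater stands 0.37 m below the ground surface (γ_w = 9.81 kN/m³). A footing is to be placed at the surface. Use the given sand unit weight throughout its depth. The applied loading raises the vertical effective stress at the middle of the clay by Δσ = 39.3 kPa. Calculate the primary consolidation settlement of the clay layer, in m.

S_c ≈ 0.181 m

Mid-depth of clay below the ground surface: z = 1.9 + 3.1/2 = 3.45 m.
Total vertical stress at mid-clay: σ_v = 18.4×1.9 + 18.5×1.55 = 63.635 kPa.
Pore pressure: u = 9.81×(3.45 − 0.37) = 30.215 kPa.
Initial effective stress: σ'_0 = σ_v − u = 63.635 − 30.215 = 33.42 kPa.
Final effective stress: σ'_f = σ'_0 + Δσ = 33.42 + 39.3 = 72.72 kPa.
Normally consolidated clay, so the full stress increment lies on the virgin compression line:
S_c = C_c·H/(1+e₀)·log₁₀(σ'_f/σ'_0) = 0.31×3.1/(1+0.79)×log₁₀(72.72/33.42)
    = 0.53687 × 0.33765 = 0.1813 m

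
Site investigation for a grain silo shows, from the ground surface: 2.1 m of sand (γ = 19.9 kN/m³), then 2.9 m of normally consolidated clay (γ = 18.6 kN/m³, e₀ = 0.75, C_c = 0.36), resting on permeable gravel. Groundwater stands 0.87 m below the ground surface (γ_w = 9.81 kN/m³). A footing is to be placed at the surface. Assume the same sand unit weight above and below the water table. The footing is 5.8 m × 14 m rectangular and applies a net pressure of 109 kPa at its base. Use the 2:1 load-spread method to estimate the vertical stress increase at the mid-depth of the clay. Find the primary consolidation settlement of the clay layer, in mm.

S_c ≈ 212 mm

Mid-depth of clay below the ground surface: z = 2.1 + 2.9/2 = 3.55 m.
Total vertical stress at mid-clay: σ_v = 19.9×2.1 + 18.6×1.45 = 68.76 kPa.
Pore pressure: u = 9.81×(3.55 − 0.87) = 26.291 kPa.
Initial effective stress: σ'_0 = σ_v − u = 68.76 − 26.291 = 42.469 kPa.
Stress increase at mid-clay by the 2:1 spreading method:
Δσ = qBL/((B+z)(L+z)) = 109×5.8×14/((5.8+3.55)(14+3.55)) = 53.938 kPa
Final effective stress: σ'_f = σ'_0 + Δσ = 42.469 + 53.938 = 96.407 kPa.
Normally consolidated clay, so the full stress increment lies on the virgin compression line:
S_c = C_c·H/(1+e₀)·log₁₀(σ'_f/σ'_0) = 0.36×2.9/(1+0.75)×log₁₀(96.407/42.469)
    = 0.59657 × 0.35604 = 0.2124 m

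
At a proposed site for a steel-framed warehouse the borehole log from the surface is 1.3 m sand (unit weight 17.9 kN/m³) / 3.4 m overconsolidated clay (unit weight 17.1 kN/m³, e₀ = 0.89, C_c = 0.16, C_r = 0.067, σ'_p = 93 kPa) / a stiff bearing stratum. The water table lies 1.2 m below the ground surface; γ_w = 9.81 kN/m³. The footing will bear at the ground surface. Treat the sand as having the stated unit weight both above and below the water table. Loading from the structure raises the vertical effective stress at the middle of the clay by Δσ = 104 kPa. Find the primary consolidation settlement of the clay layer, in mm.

Mid-depth of clay below the ground surface: z = 1.3 + 3.4/2 = 3 m.
Total vertical stress at mid-clay: σ_v = 17.9×1.3 + 17.1×1.7 = 52.34 kPa.
Pore pressure: u = 9.81×(3 − 1.2) = 17.658 kPa.
Initial effective stress: σ'_0 = σ_v − u = 52.34 − 17.658 = 34.682 kPa.
Final effective stress: σ'_f = 34.682 + 104 = 138.68 kPa.
σ'_f = 138.68 > σ'_p = 93 kPa, so the stress path crosses the preconsolidation pressure — recompression up to σ'_p, then virgin compression beyond:
S_c = H/(1+e₀)·[C_r·log₁₀(σ'_p/σ'_0) + C_c·log₁₀(σ'_f/σ'_p)]
    = 3.4/1.89 × [0.067×log₁₀(93/34.682) + 0.16×log₁₀(138.68/93)]
    = 1.7989 × [0.028701 + 0.027765] = 0.1016 m

S_c ≈ 102 mm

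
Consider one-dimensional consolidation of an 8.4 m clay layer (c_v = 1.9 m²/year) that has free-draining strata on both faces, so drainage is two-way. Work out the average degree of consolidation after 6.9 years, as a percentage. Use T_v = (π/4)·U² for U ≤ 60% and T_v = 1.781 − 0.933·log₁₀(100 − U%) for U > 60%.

U ≈ 87 %

Drainage path length: H_d = H/2 = 4.2 m (double drainage).
T_v = c_v·t/H_d² = 1.9×6.9/4.2² = 0.7432.
T_v = 0.7432 corresponds to the U > 60% branch:
U = 1 − 10^((1.781 − T_v)/0.933)/100 = 0.8705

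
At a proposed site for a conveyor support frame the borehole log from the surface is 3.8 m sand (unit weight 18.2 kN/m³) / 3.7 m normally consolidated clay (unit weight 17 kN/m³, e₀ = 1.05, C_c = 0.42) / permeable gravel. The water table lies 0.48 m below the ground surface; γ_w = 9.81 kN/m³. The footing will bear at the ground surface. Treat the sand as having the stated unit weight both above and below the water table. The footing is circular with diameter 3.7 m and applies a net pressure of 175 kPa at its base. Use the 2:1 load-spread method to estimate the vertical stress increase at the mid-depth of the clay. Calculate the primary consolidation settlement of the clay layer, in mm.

Mid-depth of clay below the ground surface: z = 3.8 + 3.7/2 = 5.65 m.
Total vertical stress at mid-clay: σ_v = 18.2×3.8 + 17×1.85 = 100.61 kPa.
Pore pressure: u = 9.81×(5.65 − 0.48) = 50.718 kPa.
Initial effective stress: σ'_0 = σ_v − u = 100.61 − 50.718 = 49.892 kPa.
Stress increase at mid-clay by the 2:1 spreading method:
Δσ ≈ qD²/(D+z)² = 175×3.7²/(3.7+5.65)² = 27.404 kPa
Final effective stress: σ'_f = σ'_0 + Δσ = 49.892 + 27.404 = 77.296 kPa.
Normally consolidated clay, so the full stress increment lies on the virgin compression line:
S_c = C_c·H/(1+e₀)·log₁₀(σ'_f/σ'_0) = 0.42×3.7/(1+1.05)×log₁₀(77.296/49.892)
    = 0.75805 × 0.19013 = 0.1441 m

S_c ≈ 144 mm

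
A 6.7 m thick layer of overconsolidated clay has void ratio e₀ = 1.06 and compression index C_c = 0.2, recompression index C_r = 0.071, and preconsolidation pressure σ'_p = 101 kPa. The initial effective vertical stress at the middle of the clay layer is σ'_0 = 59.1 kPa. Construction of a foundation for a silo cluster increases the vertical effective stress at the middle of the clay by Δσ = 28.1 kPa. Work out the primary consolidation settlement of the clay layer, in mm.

Final effective stress: σ'_f = 59.1 + 28.1 = 87.2 kPa.
σ'_f = 87.2 ≤ σ'_p = 101 kPa, so the clay remains overconsolidated and only the recompression index applies:
S_c = C_r·H/(1+e₀)·log₁₀(σ'_f/σ'_0) = 0.071×6.7/2.06×log₁₀(87.2/59.1)
    = 0.23092 × 0.16893 = 0.03901 m

S_c ≈ 39 mm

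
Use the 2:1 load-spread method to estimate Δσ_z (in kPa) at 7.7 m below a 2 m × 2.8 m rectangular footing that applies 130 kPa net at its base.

Δσ_z ≈ 7.15 kPa

By the 2:1 method the load spreads at 1 horizontal : 2 vertical, so at depth z the loaded area has grown by z in each plan dimension:
Δσ = qBL/((B+z)(L+z)) = 130×2×2.8/((2+7.7)(2.8+7.7)) = 7.1478 kPa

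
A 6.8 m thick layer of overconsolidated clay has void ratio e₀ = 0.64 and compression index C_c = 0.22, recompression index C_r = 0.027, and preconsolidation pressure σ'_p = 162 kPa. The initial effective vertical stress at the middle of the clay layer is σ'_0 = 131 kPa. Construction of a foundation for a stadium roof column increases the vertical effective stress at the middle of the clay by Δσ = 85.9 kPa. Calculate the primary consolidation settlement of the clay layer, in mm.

S_c ≈ 126 mm

Final effective stress: σ'_f = 131 + 85.9 = 216.9 kPa.
σ'_f = 216.9 > σ'_p = 162 kPa, so the stress path crosses the preconsolidation pressure — recompression up to σ'_p, then virgin compression beyond:
S_c = H/(1+e₀)·[C_r·log₁₀(σ'_p/σ'_0) + C_c·log₁₀(σ'_f/σ'_p)]
    = 6.8/1.64 × [0.027×log₁₀(162/131) + 0.22×log₁₀(216.9/162)]
    = 4.1463 × [0.0024906 + 0.027884] = 0.1259 m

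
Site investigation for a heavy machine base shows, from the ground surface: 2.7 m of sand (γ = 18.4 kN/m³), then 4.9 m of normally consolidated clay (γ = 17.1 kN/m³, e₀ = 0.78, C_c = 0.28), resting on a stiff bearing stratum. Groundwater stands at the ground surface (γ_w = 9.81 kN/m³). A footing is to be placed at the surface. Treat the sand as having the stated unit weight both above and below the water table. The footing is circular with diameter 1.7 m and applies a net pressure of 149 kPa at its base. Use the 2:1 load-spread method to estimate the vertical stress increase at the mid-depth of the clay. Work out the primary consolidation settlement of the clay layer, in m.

Mid-depth of clay below the ground surface: z = 2.7 + 4.9/2 = 5.15 m.
Total vertical stress at mid-clay: σ_v = 18.4×2.7 + 17.1×2.45 = 91.575 kPa.
Pore pressure: u = 9.81×(5.15 − 0) = 50.522 kPa.
Initial effective stress: σ'_0 = σ_v − u = 91.575 − 50.522 = 41.053 kPa.
Stress increase at mid-clay by the 2:1 spreading method:
Δσ ≈ qD²/(D+z)² = 149×1.7²/(1.7+5.15)² = 9.177 kPa
Final effective stress: σ'_f = σ'_0 + Δσ = 41.053 + 9.177 = 50.23 kPa.
Normally consolidated clay, so the full stress increment lies on the virgin compression line:
S_c = C_c·H/(1+e₀)·log₁₀(σ'_f/σ'_0) = 0.28×4.9/(1+0.78)×log₁₀(50.23/41.053)
    = 0.77079 × 0.087618 = 0.06754 m

S_c ≈ 0.0675 m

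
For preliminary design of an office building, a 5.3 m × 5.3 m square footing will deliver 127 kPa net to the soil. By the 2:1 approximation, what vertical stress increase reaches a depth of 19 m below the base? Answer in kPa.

By the 2:1 method the load spreads at 1 horizontal : 2 vertical, so at depth z the loaded area has grown by z in each plan dimension:
Δσ = qBL/((B+z)(L+z)) = 127×5.3×5.3/((5.3+19)(5.3+19)) = 6.0415 kPa

Δσ_z ≈ 6.04 kPa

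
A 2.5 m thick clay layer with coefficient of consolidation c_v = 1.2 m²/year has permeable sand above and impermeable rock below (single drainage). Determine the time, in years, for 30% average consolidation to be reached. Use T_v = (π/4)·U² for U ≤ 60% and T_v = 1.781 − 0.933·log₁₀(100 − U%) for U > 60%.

t ≈ 0.368 years

Drainage path length: H_d = H = 2.5 m (single drainage).
U ≤ 60%: T_v = (π/4)·U² = (π/4)×0.3² = 0.070686.
t = T_v·H_d²/c_v = 0.070686×2.5²/1.2 = 0.3682 years.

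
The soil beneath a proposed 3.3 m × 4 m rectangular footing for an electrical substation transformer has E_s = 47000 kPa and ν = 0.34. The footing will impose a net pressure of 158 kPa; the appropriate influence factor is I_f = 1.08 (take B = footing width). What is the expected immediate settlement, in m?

S_e ≈ 0.0106 m

Immediate (elastic) settlement: S_e = q·B·(1−ν²)/E_s · I_f.
S_e = 158 × 3.3 × (1 − 0.34²) / 47000 × 1.08
    = 158 × 3.3 × 0.8844 / 47000 × 1.08
    = 0.0106 m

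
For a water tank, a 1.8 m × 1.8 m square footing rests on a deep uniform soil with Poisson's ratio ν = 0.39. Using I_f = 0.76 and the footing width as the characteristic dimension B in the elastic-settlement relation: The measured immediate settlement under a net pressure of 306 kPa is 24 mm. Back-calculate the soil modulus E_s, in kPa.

E_s ≈ 14800 kPa

S_e = q·B·(1−ν²)/E_s · I_f  ⇒  E_s = q·B·(1−ν²)·I_f / S_e.
E_s = 306 × 1.8 × 0.8479 × 0.76 / 0.024 = 14790 kPa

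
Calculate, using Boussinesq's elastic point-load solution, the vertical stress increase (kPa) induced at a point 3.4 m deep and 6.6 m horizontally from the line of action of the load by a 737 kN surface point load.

Δσ_z ≈ 0.613 kPa

Boussinesq vertical stress below a point load on an elastic half-space:
Δσ_z = 3P/(2πz²) · [1 + (r/z)²]^(−5/2)
r/z = 6.6/3.4 = 1.9412; [1+(r/z)²]^(−5/2) = 0.020143.
Δσ_z = 3×737/(2π×3.4²) × 0.020143 = 30.44 × 0.020143 = 0.6132 kPa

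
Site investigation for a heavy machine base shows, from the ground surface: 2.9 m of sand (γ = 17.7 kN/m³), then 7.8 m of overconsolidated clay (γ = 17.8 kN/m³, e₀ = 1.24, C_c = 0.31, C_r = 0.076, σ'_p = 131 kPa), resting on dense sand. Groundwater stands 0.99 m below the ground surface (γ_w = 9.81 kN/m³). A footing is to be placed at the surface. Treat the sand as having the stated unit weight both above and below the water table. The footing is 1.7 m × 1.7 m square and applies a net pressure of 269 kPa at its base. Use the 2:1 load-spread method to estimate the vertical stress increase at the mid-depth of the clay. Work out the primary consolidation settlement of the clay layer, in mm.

S_c ≈ 17.9 mm

Mid-depth of clay below the ground surface: z = 2.9 + 7.8/2 = 6.8 m.
Total vertical stress at mid-clay: σ_v = 17.7×2.9 + 17.8×3.9 = 120.75 kPa.
Pore pressure: u = 9.81×(6.8 − 0.99) = 56.996 kPa.
Initial effective stress: σ'_0 = σ_v − u = 120.75 − 56.996 = 63.754 kPa.
Stress increase at mid-clay by the 2:1 spreading method:
Δσ = qBL/((B+z)(L+z)) = 269×1.7×1.7/((1.7+6.8)(1.7+6.8)) = 10.76 kPa
Final effective stress: σ'_f = 63.754 + 10.76 = 74.514 kPa.
σ'_f = 74.514 ≤ σ'_p = 131 kPa, so the clay remains overconsolidated and only the recompression index applies:
S_c = C_r·H/(1+e₀)·log₁₀(σ'_f/σ'_0) = 0.076×7.8/2.24×log₁₀(74.514/63.754)
    = 0.26464 × 0.06773 = 0.01792 m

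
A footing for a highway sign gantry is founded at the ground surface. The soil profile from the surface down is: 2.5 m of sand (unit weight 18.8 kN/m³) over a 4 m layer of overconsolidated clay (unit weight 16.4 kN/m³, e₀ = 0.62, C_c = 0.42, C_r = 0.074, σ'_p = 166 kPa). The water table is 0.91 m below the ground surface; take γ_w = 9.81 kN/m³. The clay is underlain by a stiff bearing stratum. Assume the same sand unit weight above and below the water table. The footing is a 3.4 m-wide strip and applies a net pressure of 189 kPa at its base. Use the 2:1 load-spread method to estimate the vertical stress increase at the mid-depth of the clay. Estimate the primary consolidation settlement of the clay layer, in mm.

Mid-depth of clay below the ground surface: z = 2.5 + 4/2 = 4.5 m.
Total vertical stress at mid-clay: σ_v = 18.8×2.5 + 16.4×2 = 79.8 kPa.
Pore pressure: u = 9.81×(4.5 − 0.91) = 35.218 kPa.
Initial effective stress: σ'_0 = σ_v − u = 79.8 − 35.218 = 44.582 kPa.
Stress increase at mid-clay by the 2:1 spreading method:
Δσ = qB/(B+z) = 189×3.4/(3.4+4.5) = 81.342 kPa
Final effective stress: σ'_f = 44.582 + 81.342 = 125.92 kPa.
σ'_f = 125.92 ≤ σ'_p = 166 kPa, so the clay remains overconsolidated and only the recompression index applies:
S_c = C_r·H/(1+e₀)·log₁₀(σ'_f/σ'_0) = 0.074×4/1.62×log₁₀(125.92/44.582)
    = 0.18271 × 0.45094 = 0.08239 m

S_c ≈ 82.4 mm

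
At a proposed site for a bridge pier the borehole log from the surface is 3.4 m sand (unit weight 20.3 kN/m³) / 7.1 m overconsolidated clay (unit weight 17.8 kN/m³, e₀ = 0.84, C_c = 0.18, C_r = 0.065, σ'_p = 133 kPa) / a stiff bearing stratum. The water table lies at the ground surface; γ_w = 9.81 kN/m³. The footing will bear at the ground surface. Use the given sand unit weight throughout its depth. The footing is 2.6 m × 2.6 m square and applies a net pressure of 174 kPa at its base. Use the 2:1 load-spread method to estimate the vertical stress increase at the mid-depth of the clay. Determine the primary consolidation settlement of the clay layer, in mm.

Mid-depth of clay below the ground surface: z = 3.4 + 7.1/2 = 6.95 m.
Total vertical stress at mid-clay: σ_v = 20.3×3.4 + 17.8×3.55 = 132.21 kPa.
Pore pressure: u = 9.81×(6.95 − 0) = 68.18 kPa.
Initial effective stress: σ'_0 = σ_v − u = 132.21 − 68.18 = 64.03 kPa.
Stress increase at mid-clay by the 2:1 spreading method:
Δσ = qBL/((B+z)(L+z)) = 174×2.6×2.6/((2.6+6.95)(2.6+6.95)) = 12.897 kPa
Final effective stress: σ'_f = 64.03 + 12.897 = 76.927 kPa.
σ'_f = 76.927 ≤ σ'_p = 133 kPa, so the clay remains overconsolidated and only the recompression index applies:
S_c = C_r·H/(1+e₀)·log₁₀(σ'_f/σ'_0) = 0.065×7.1/1.84×log₁₀(76.927/64.03)
    = 0.25082 × 0.079695 = 0.01999 m

S_c ≈ 20 mm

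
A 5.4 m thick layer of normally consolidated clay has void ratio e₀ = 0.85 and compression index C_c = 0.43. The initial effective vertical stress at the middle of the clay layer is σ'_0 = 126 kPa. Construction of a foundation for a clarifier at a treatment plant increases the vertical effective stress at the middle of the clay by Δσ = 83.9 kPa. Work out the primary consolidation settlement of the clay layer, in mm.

S_c ≈ 278 mm

Final effective stress: σ'_f = σ'_0 + Δσ = 126 + 83.9 = 209.9 kPa.
Normally consolidated clay, so the full stress increment lies on the virgin compression line:
S_c = C_c·H/(1+e₀)·log₁₀(σ'_f/σ'_0) = 0.43×5.4/(1+0.85)×log₁₀(209.9/126)
    = 1.2551 × 0.22164 = 0.2782 m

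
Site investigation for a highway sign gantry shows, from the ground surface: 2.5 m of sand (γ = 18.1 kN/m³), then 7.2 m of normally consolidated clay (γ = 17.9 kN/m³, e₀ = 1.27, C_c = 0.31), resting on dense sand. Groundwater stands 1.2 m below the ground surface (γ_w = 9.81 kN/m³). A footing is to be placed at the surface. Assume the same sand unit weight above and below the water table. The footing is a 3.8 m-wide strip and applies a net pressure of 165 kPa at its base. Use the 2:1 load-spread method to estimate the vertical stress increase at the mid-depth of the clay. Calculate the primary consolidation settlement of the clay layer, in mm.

S_c ≈ 302 mm

Mid-depth of clay below the ground surface: z = 2.5 + 7.2/2 = 6.1 m.
Total vertical stress at mid-clay: σ_v = 18.1×2.5 + 17.9×3.6 = 109.69 kPa.
Pore pressure: u = 9.81×(6.1 − 1.2) = 48.069 kPa.
Initial effective stress: σ'_0 = σ_v − u = 109.69 − 48.069 = 61.621 kPa.
Stress increase at mid-clay by the 2:1 spreading method:
Δσ = qB/(B+z) = 165×3.8/(3.8+6.1) = 63.333 kPa
Final effective stress: σ'_f = σ'_0 + Δσ = 61.621 + 63.333 = 124.95 kPa.
Normally consolidated clay, so the full stress increment lies on the virgin compression line:
S_c = C_c·H/(1+e₀)·log₁₀(σ'_f/σ'_0) = 0.31×7.2/(1+1.27)×log₁₀(124.95/61.621)
    = 0.98326 × 0.30701 = 0.3019 m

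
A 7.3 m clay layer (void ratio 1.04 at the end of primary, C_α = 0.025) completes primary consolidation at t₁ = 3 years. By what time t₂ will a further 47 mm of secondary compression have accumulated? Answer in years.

t₂ ≈ 10.1 years

S_s = C_α·H/(1+e_p)·log₁₀(t₂/t₁) ⇒ log₁₀(t₂/t₁) = S_s·(1+e_p)/(C_α·H).
log₁₀(t₂/t₁) = 0.047 × (1+1.04) / (0.025×7.3) = 0.5254
t₂ = t₁ × 10^0.5254 = 3 × 3.353 = 10.06 years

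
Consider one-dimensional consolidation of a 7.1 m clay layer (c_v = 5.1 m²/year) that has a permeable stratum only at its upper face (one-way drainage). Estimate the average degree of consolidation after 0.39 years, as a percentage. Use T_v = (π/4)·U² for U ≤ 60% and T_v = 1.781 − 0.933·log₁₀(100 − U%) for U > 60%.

U ≈ 22.4 %

Drainage path length: H_d = H = 7.1 m (single drainage).
T_v = c_v·t/H_d² = 5.1×0.39/7.1² = 0.039456.
T_v = 0.039456 corresponds to the U ≤ 60% branch:
U = √(4T_v/π) = 0.2241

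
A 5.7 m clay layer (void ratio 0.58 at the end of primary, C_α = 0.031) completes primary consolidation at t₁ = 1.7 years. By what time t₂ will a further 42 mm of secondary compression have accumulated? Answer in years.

S_s = C_α·H/(1+e_p)·log₁₀(t₂/t₁) ⇒ log₁₀(t₂/t₁) = S_s·(1+e_p)/(C_α·H).
log₁₀(t₂/t₁) = 0.042 × (1+0.58) / (0.031×5.7) = 0.3756
t₂ = t₁ × 10^0.3756 = 1.7 × 2.374 = 4.036 years

t₂ ≈ 4.04 years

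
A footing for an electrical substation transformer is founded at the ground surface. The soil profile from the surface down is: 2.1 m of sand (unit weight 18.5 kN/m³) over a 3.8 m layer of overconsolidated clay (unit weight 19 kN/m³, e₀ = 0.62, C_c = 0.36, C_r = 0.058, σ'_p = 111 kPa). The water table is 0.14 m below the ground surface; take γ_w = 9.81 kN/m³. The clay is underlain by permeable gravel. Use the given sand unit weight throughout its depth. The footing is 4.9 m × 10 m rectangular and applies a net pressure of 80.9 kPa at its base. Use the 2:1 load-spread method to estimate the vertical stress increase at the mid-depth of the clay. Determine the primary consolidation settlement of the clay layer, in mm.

Mid-depth of clay below the ground surface: z = 2.1 + 3.8/2 = 4 m.
Total vertical stress at mid-clay: σ_v = 18.5×2.1 + 19×1.9 = 74.95 kPa.
Pore pressure: u = 9.81×(4 − 0.14) = 37.867 kPa.
Initial effective stress: σ'_0 = σ_v − u = 74.95 − 37.867 = 37.083 kPa.
Stress increase at mid-clay by the 2:1 spreading method:
Δσ = qBL/((B+z)(L+z)) = 80.9×4.9×10/((4.9+4)(10+4)) = 31.815 kPa
Final effective stress: σ'_f = 37.083 + 31.815 = 68.898 kPa.
σ'_f = 68.898 ≤ σ'_p = 111 kPa, so the clay remains overconsolidated and only the recompression index applies:
S_c = C_r·H/(1+e₀)·log₁₀(σ'_f/σ'_0) = 0.058×3.8/1.62×log₁₀(68.898/37.083)
    = 0.13605 × 0.26903 = 0.0366 m

S_c ≈ 36.6 mm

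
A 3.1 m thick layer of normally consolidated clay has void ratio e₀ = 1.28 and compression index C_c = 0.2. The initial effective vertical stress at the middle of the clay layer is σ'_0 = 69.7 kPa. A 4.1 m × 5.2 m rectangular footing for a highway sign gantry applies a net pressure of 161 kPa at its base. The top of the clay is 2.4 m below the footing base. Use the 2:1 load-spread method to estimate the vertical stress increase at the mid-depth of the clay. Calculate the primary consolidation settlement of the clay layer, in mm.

Mid-depth of clay below the footing base: z = 2.4 + 3.1/2 = 3.95 m.
Stress increase at mid-clay by the 2:1 spreading method:
Δσ = qBL/((B+z)(L+z)) = 161×4.1×5.2/((4.1+3.95)(5.2+3.95)) = 46.601 kPa
Final effective stress: σ'_f = σ'_0 + Δσ = 69.7 + 46.601 = 116.3 kPa.
Normally consolidated clay, so the full stress increment lies on the virgin compression line:
S_c = C_c·H/(1+e₀)·log₁₀(σ'_f/σ'_0) = 0.2×3.1/(1+1.28)×log₁₀(116.3/69.7)
    = 0.27193 × 0.22235 = 0.06046 m

S_c ≈ 60.5 mm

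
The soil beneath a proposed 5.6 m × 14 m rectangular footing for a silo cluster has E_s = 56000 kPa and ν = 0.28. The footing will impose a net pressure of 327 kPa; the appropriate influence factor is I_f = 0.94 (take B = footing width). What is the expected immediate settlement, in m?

S_e ≈ 0.0283 m

Immediate (elastic) settlement: S_e = q·B·(1−ν²)/E_s · I_f.
S_e = 327 × 5.6 × (1 − 0.28²) / 56000 × 0.94
    = 327 × 5.6 × 0.9216 / 56000 × 0.94
    = 0.02833 m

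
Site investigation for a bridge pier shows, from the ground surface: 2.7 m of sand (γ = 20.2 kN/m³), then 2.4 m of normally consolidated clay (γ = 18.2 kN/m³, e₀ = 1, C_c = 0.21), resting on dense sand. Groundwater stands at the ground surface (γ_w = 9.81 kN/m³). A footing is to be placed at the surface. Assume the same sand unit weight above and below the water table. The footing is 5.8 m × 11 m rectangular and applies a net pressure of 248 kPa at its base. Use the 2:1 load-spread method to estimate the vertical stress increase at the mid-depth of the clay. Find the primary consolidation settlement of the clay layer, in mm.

Mid-depth of clay below the ground surface: z = 2.7 + 2.4/2 = 3.9 m.
Total vertical stress at mid-clay: σ_v = 20.2×2.7 + 18.2×1.2 = 76.38 kPa.
Pore pressure: u = 9.81×(3.9 − 0) = 38.259 kPa.
Initial effective stress: σ'_0 = σ_v − u = 76.38 − 38.259 = 38.121 kPa.
Stress increase at mid-clay by the 2:1 spreading method:
Δσ = qBL/((B+z)(L+z)) = 248×5.8×11/((5.8+3.9)(11+3.9)) = 109.47 kPa
Final effective stress: σ'_f = σ'_0 + Δσ = 38.121 + 109.47 = 147.59 kPa.
Normally consolidated clay, so the full stress increment lies on the virgin compression line:
S_c = C_c·H/(1+e₀)·log₁₀(σ'_f/σ'_0) = 0.21×2.4/(1+1)×log₁₀(147.59/38.121)
    = 0.252 × 0.58789 = 0.1481 m

S_c ≈ 148 mm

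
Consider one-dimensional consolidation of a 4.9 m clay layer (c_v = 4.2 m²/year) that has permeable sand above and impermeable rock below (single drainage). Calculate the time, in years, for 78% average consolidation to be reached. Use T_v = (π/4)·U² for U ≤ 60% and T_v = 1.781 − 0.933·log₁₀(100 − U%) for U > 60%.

Drainage path length: H_d = H = 4.9 m (single drainage).
U > 60%: T_v = 1.781 − 0.933·log₁₀(100 − 78) = 0.52852.
t = T_v·H_d²/c_v = 0.52852×4.9²/4.2 = 3.021 years.

t ≈ 3.02 years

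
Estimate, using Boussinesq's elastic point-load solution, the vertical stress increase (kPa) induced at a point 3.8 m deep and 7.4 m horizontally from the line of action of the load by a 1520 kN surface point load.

Δσ_z ≈ 1 kPa

Boussinesq vertical stress below a point load on an elastic half-space:
Δσ_z = 3P/(2πz²) · [1 + (r/z)²]^(−5/2)
r/z = 7.4/3.8 = 1.9474; [1+(r/z)²]^(−5/2) = 0.019891.
Δσ_z = 3×1520/(2π×3.8²) × 0.019891 = 50.259 × 0.019891 = 0.9997 kPa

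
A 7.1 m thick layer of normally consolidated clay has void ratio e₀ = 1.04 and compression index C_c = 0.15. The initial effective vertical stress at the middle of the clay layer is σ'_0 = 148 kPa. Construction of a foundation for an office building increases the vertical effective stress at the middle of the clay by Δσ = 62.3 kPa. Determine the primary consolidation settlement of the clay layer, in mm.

Final effective stress: σ'_f = σ'_0 + Δσ = 148 + 62.3 = 210.3 kPa.
Normally consolidated clay, so the full stress increment lies on the virgin compression line:
S_c = C_c·H/(1+e₀)·log₁₀(σ'_f/σ'_0) = 0.15×7.1/(1+1.04)×log₁₀(210.3/148)
    = 0.52206 × 0.15258 = 0.07966 m

S_c ≈ 79.7 mm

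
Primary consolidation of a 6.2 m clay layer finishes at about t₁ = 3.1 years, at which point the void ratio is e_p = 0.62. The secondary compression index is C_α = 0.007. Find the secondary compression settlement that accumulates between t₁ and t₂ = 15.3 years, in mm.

S_s ≈ 18.6 mm

Secondary compression: S_s = C_α·H/(1+e_p)·log₁₀(t₂/t₁)
S_s = 0.007×6.2/(1+0.62)×log₁₀(15.3/3.1)
    = 0.02679 × 0.6933 = 0.01857 m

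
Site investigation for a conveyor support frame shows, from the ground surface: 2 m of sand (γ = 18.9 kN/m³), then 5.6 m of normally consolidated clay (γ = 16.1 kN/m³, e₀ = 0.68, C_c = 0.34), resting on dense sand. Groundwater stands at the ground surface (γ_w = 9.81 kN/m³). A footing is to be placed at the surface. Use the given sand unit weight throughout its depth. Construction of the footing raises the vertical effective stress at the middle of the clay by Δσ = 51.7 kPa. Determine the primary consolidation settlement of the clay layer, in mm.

Mid-depth of clay below the ground surface: z = 2 + 5.6/2 = 4.8 m.
Total vertical stress at mid-clay: σ_v = 18.9×2 + 16.1×2.8 = 82.88 kPa.
Pore pressure: u = 9.81×(4.8 − 0) = 47.088 kPa.
Initial effective stress: σ'_0 = σ_v − u = 82.88 − 47.088 = 35.792 kPa.
Final effective stress: σ'_f = σ'_0 + Δσ = 35.792 + 51.7 = 87.492 kPa.
Normally consolidated clay, so the full stress increment lies on the virgin compression line:
S_c = C_c·H/(1+e₀)·log₁₀(σ'_f/σ'_0) = 0.34×5.6/(1+0.68)×log₁₀(87.492/35.792)
    = 1.1333 × 0.38818 = 0.4399 m

S_c ≈ 440 mm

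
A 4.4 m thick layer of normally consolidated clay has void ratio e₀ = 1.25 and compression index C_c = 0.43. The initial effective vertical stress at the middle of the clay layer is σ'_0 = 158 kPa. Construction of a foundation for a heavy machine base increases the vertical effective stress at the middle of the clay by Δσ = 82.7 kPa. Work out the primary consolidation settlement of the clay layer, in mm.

Final effective stress: σ'_f = σ'_0 + Δσ = 158 + 82.7 = 240.7 kPa.
Normally consolidated clay, so the full stress increment lies on the virgin compression line:
S_c = C_c·H/(1+e₀)·log₁₀(σ'_f/σ'_0) = 0.43×4.4/(1+1.25)×log₁₀(240.7/158)
    = 0.84089 × 0.18282 = 0.1537 m

S_c ≈ 154 mm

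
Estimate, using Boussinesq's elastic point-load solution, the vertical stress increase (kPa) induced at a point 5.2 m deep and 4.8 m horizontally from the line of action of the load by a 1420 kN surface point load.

Boussinesq vertical stress below a point load on an elastic half-space:
Δσ_z = 3P/(2πz²) · [1 + (r/z)²]^(−5/2)
r/z = 4.8/5.2 = 0.92308; [1+(r/z)²]^(−5/2) = 0.21422.
Δσ_z = 3×1420/(2π×5.2²) × 0.21422 = 25.074 × 0.21422 = 5.371 kPa

Δσ_z ≈ 5.37 kPa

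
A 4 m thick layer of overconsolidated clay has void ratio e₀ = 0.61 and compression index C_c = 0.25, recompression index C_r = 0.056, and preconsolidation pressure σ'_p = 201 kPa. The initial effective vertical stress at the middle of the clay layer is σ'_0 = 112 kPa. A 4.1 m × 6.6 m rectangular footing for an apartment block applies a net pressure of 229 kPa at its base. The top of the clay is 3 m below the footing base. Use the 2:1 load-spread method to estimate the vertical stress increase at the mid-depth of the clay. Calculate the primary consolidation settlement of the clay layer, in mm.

Mid-depth of clay below the footing base: z = 3 + 4/2 = 5 m.
Stress increase at mid-clay by the 2:1 spreading method:
Δσ = qBL/((B+z)(L+z)) = 229×4.1×6.6/((4.1+5)(6.6+5)) = 58.703 kPa
Final effective stress: σ'_f = 112 + 58.703 = 170.7 kPa.
σ'_f = 170.7 ≤ σ'_p = 201 kPa, so the clay remains overconsolidated and only the recompression index applies:
S_c = C_r·H/(1+e₀)·log₁₀(σ'_f/σ'_0) = 0.056×4/1.61×log₁₀(170.7/112)
    = 0.13913 × 0.18302 = 0.02546 m

S_c ≈ 25.5 mm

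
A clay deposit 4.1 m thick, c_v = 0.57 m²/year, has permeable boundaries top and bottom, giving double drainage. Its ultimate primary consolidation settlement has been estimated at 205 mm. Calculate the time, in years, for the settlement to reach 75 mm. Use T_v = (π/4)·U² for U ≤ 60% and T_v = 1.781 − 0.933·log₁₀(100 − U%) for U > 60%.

Drainage path length: H_d = H/2 = 2.05 m (double drainage).
U = S(t)/S_ult = 75/205 = 0.3659.
U ≤ 60%: T_v = (π/4)·U² = (π/4)×0.36585² = 0.10512.
t = T_v·H_d²/c_v = 0.10512×2.05²/0.57 = 0.775 years.

t ≈ 0.775 years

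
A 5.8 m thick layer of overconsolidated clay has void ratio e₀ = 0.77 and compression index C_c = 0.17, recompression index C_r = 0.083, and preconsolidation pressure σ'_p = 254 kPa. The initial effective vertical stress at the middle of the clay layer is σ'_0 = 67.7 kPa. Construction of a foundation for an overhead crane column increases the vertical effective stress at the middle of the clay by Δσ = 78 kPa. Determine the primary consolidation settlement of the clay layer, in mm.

S_c ≈ 90.5 mm

Final effective stress: σ'_f = 67.7 + 78 = 145.7 kPa.
σ'_f = 145.7 ≤ σ'_p = 254 kPa, so the clay remains overconsolidated and only the recompression index applies:
S_c = C_r·H/(1+e₀)·log₁₀(σ'_f/σ'_0) = 0.083×5.8/1.77×log₁₀(145.7/67.7)
    = 0.27197 × 0.33287 = 0.09053 m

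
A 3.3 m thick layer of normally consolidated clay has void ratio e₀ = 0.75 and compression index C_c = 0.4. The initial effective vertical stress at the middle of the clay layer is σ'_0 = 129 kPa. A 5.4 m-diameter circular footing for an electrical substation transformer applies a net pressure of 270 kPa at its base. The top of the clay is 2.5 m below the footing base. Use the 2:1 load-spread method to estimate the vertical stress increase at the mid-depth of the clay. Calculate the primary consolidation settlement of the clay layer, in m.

Mid-depth of clay below the footing base: z = 2.5 + 3.3/2 = 4.15 m.
Stress increase at mid-clay by the 2:1 spreading method:
Δσ ≈ qD²/(D+z)² = 270×5.4²/(5.4+4.15)² = 86.327 kPa
Final effective stress: σ'_f = σ'_0 + Δσ = 129 + 86.327 = 215.33 kPa.
Normally consolidated clay, so the full stress increment lies on the virgin compression line:
S_c = C_c·H/(1+e₀)·log₁₀(σ'_f/σ'_0) = 0.4×3.3/(1+0.75)×log₁₀(215.33/129)
    = 0.75429 × 0.22251 = 0.1678 m

S_c ≈ 0.168 m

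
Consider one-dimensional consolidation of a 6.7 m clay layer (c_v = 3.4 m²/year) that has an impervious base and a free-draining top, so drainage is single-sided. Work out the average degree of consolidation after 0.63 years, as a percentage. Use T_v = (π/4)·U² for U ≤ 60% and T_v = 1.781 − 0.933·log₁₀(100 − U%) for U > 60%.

U ≈ 24.6 %

Drainage path length: H_d = H = 6.7 m (single drainage).
T_v = c_v·t/H_d² = 3.4×0.63/6.7² = 0.047717.
T_v = 0.047717 corresponds to the U ≤ 60% branch:
U = √(4T_v/π) = 0.2465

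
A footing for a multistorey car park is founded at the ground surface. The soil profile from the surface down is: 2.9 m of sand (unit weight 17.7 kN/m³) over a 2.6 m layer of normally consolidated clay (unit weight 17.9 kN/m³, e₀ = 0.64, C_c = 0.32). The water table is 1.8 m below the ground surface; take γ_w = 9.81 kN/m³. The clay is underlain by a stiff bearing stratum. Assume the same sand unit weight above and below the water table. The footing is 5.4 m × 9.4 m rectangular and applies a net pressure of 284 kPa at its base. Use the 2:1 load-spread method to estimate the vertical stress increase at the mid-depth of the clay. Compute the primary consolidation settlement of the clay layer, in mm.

Mid-depth of clay below the ground surface: z = 2.9 + 2.6/2 = 4.2 m.
Total vertical stress at mid-clay: σ_v = 17.7×2.9 + 17.9×1.3 = 74.6 kPa.
Pore pressure: u = 9.81×(4.2 − 1.8) = 23.544 kPa.
Initial effective stress: σ'_0 = σ_v − u = 74.6 − 23.544 = 51.056 kPa.
Stress increase at mid-clay by the 2:1 spreading method:
Δσ = qBL/((B+z)(L+z)) = 284×5.4×9.4/((5.4+4.2)(9.4+4.2)) = 110.42 kPa
Final effective stress: σ'_f = σ'_0 + Δσ = 51.056 + 110.42 = 161.48 kPa.
Normally consolidated clay, so the full stress increment lies on the virgin compression line:
S_c = C_c·H/(1+e₀)·log₁₀(σ'_f/σ'_0) = 0.32×2.6/(1+0.64)×log₁₀(161.48/51.056)
    = 0.50732 × 0.50007 = 0.2537 m

S_c ≈ 254 mm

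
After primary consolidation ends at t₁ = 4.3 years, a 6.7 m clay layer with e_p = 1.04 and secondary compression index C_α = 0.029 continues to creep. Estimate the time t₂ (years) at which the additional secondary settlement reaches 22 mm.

t₂ ≈ 7.32 years

S_s = C_α·H/(1+e_p)·log₁₀(t₂/t₁) ⇒ log₁₀(t₂/t₁) = S_s·(1+e_p)/(C_α·H).
log₁₀(t₂/t₁) = 0.022 × (1+1.04) / (0.029×6.7) = 0.231
t₂ = t₁ × 10^0.231 = 4.3 × 1.702 = 7.319 years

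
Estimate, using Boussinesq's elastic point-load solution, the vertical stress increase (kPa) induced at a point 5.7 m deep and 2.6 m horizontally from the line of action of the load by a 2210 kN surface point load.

Boussinesq vertical stress below a point load on an elastic half-space:
Δσ_z = 3P/(2πz²) · [1 + (r/z)²]^(−5/2)
r/z = 2.6/5.7 = 0.45614; [1+(r/z)²]^(−5/2) = 0.62341.
Δσ_z = 3×2210/(2π×5.7²) × 0.62341 = 32.478 × 0.62341 = 20.25 kPa

Δσ_z ≈ 20.2 kPa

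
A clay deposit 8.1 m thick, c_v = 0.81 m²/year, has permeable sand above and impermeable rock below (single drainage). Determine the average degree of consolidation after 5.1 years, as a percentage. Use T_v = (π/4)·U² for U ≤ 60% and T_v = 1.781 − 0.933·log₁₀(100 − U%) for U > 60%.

Drainage path length: H_d = H = 8.1 m (single drainage).
T_v = c_v·t/H_d² = 0.81×5.1/8.1² = 0.062963.
T_v = 0.062963 corresponds to the U ≤ 60% branch:
U = √(4T_v/π) = 0.2831

U ≈ 28.3 %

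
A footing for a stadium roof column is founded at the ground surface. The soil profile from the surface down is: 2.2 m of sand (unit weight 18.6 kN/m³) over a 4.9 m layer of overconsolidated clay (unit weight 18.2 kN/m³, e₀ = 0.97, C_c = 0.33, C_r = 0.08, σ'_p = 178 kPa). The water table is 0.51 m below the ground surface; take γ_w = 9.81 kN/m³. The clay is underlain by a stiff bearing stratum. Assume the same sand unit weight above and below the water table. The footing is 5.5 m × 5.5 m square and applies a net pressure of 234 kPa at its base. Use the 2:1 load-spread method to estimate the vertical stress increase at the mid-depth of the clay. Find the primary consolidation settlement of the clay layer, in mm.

Mid-depth of clay below the ground surface: z = 2.2 + 4.9/2 = 4.65 m.
Total vertical stress at mid-clay: σ_v = 18.6×2.2 + 18.2×2.45 = 85.51 kPa.
Pore pressure: u = 9.81×(4.65 − 0.51) = 40.613 kPa.
Initial effective stress: σ'_0 = σ_v − u = 85.51 − 40.613 = 44.897 kPa.
Stress increase at mid-clay by the 2:1 spreading method:
Δσ = qBL/((B+z)(L+z)) = 234×5.5×5.5/((5.5+4.65)(5.5+4.65)) = 68.708 kPa
Final effective stress: σ'_f = 44.897 + 68.708 = 113.6 kPa.
σ'_f = 113.6 ≤ σ'_p = 178 kPa, so the clay remains overconsolidated and only the recompression index applies:
S_c = C_r·H/(1+e₀)·log₁₀(σ'_f/σ'_0) = 0.08×4.9/1.97×log₁₀(113.6/44.897)
    = 0.19898 × 0.40316 = 0.08022 m

S_c ≈ 80.2 mm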